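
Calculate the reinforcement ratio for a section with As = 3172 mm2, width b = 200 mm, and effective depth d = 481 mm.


rho = As / (b * d)
= 3172 / (200 * 481)
= 0.033

0.033


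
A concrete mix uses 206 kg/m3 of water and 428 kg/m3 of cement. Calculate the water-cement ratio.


w/c = water / cement
w/c = 206 / 428 = 0.481

0.481


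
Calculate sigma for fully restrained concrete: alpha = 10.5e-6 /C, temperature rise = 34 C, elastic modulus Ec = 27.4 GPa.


sigma = alpha * dT * Ec
= 10.5e-6 * 34 * 27.4 * 1000
= 9.782 MPa

9.782


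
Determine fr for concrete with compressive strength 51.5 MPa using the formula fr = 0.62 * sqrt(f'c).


fr = 0.62 * sqrt(51.5)
= 4.449 MPa

4.449


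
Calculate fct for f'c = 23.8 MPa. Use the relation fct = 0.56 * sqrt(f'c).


fct = 0.56 * sqrt(23.8)
= 0.56 * 4.879
= 2.732 MPa

2.732


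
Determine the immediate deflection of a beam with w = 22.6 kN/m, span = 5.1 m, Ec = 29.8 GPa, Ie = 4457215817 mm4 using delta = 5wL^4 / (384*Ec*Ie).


Convert: L = 5.1 m = 5100 mm, Ec = 29.8 GPa = 29800 MPa
delta = 5 * 22.6 * 5100^4 / (384 * 29800 * 4457215817)
= 1.5 mm

1.5


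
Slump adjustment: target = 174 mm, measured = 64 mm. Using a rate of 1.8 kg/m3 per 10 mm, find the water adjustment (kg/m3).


Difference = 174 - 64 = 110 mm
Water adjustment = 110 * 1.8 / 10 = 19.8 kg/m3

19.8


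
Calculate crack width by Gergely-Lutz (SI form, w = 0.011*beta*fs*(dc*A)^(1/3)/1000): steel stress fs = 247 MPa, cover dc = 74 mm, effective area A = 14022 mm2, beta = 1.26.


w = 0.011 * beta * fs * (dc * A)^(1/3) / 1000
= 0.011 * 1.26 * 247 * (74 * 14022)^(1/3) / 1000
= 0.347 mm

0.347


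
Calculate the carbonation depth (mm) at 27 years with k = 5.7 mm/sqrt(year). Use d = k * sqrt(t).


depth = k * sqrt(t)
= 5.7 * sqrt(27)
= 29.62 mm

29.62


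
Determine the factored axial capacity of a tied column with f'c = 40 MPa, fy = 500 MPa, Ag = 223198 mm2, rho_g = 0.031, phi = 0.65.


Ast = rho * Ag = 0.031 * 223198 = 6919.138 mm2
phi*Pn = 0.65 * 0.80 * (0.85 * 40 * (223198 - 6919.138) + 500 * 6919.138) / 1000
= 5622.79 kN

5622.79


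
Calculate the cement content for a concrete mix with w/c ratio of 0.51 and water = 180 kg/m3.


Cement = water / (w/c)
= 180 / 0.51
= 352.9 kg/m3

352.9


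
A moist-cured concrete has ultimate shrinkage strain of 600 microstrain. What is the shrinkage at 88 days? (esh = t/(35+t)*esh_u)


esh(88) = 88 / (35 + 88) * 600
= 88 / 123 * 600
= 429.3 microstrain

429.3


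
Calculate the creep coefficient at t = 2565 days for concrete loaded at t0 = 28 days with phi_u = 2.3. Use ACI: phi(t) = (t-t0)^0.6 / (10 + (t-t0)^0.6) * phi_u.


dt = 2565 - 28 = 2537
phi = 2537^0.6 / (10 + 2537^0.6) * 2.3
= 2.109

2.109


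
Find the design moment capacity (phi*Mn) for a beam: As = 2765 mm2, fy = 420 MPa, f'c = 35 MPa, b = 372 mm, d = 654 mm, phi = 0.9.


a = As * fy / (0.85 * f'c * b)
= 2765 * 420 / (0.85 * 35 * 372)
= 104.9336 mm
Mn = As * fy * (d - a/2) / 10^6
= 698.5605 kN-m
phi*Mn = 0.9 * 698.5605 = 628.7 kN-m

628.7


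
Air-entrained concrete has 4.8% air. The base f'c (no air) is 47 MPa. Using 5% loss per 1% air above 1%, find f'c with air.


Strength loss = (4.8 - 1) * 5 = 19.0%
f'c = 47 * (1 - 19.0/100)
= 38.07 MPa

38.07


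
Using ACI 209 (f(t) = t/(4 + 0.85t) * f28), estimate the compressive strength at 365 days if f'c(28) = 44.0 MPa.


f(365) = 365 / (4 + 0.85 * 365) * 44.0
= 365 / 314.25 * 44.0
= 51.11 MPa

51.11


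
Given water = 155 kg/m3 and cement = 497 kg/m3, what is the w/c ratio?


w/c = water / cement
w/c = 155 / 497 = 0.312

0.312


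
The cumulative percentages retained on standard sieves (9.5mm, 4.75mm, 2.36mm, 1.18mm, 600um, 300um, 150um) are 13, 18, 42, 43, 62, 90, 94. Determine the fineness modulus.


FM = sum(cumulative % retained) / 100
= 362 / 100
= 3.62

3.62


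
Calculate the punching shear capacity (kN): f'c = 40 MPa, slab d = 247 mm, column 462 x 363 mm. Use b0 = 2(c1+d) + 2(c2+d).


b0 = 2*(462 + 247) + 2*(363 + 247) = 2638 mm
Vc = 0.33 * sqrt(40) * 2638 * 247 / 1000
= 1359.93 kN

1359.93


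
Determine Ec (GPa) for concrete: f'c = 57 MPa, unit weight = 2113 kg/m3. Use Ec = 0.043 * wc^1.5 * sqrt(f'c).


Ec = 0.043 * 2113^1.5 * sqrt(57) / 1000
= 31.53 GPa

31.53


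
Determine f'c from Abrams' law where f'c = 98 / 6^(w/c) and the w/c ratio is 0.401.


f'c = 98 / 6^0.401
= 98 / 2.051
= 47.77 MPa

47.77


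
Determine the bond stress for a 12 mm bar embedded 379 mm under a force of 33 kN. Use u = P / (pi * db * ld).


u = P / (pi * db * ld)
= 33 * 1000 / (pi * 12 * 379)
= 2.31 MPa

2.31


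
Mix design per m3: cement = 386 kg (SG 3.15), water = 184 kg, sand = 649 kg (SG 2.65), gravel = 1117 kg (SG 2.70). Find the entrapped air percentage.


Vol cement = 386 / (3.15 * 1000) = 0.12254 m3
Vol water = 184 / 1000 = 0.184 m3
Vol sand = 649 / (2.65 * 1000) = 0.244906 m3
Vol gravel = 1117 / (2.70 * 1000) = 0.413704 m3
Total solid + water volume = 0.965149 m3
Air = (1 - 0.965149) * 100 = 3.49%

3.49


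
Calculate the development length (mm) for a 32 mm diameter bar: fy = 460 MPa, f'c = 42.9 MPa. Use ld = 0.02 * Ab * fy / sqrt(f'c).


Ab = pi * 32^2 / 4 = 804.248 mm2
ld = 0.02 * 804.248 * 460 / sqrt(42.9)
= 1129.7 mm

1129.7


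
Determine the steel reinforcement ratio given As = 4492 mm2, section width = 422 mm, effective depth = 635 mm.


rho = As / (b * d)
= 4492 / (422 * 635)
= 0.0168

0.0168


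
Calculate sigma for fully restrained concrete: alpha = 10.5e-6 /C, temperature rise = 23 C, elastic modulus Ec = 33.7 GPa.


sigma = alpha * dT * Ec
= 10.5e-6 * 23 * 33.7 * 1000
= 8.139 MPa

8.139


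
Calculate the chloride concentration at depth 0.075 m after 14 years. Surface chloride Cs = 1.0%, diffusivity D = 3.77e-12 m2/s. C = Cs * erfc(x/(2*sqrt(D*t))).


t_seconds = 14 * 365.25 * 24 * 3600 = 441806400.0 s
arg = 0.075 / (2 * sqrt(3.77e-12 * 441806400.0))
= 0.9188
erfc(0.9188) = 0.1938
C = 1.0 * 0.1938 = 0.1938%

0.1938


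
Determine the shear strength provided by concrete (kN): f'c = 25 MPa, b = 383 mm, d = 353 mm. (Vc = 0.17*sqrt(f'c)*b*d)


Vc = 0.17 * sqrt(25) * 383 * 353 / 1000
= 114.92 kN

114.92


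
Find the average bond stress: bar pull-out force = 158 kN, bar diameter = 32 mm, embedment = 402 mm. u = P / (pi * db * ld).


u = P / (pi * db * ld)
= 158 * 1000 / (pi * 32 * 402)
= 3.91 MPa

3.91


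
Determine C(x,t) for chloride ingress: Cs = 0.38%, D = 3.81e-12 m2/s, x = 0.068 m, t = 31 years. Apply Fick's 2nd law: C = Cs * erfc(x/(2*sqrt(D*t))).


t_seconds = 31 * 365.25 * 24 * 3600 = 978285600.0 s
arg = 0.068 / (2 * sqrt(3.81e-12 * 978285600.0))
= 0.5569
erfc(0.5569) = 0.4309
C = 0.38 * 0.4309 = 0.1638%

0.1638


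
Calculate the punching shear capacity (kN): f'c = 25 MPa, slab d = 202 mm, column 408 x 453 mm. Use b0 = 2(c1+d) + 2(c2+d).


b0 = 2*(408 + 202) + 2*(453 + 202) = 2530 mm
Vc = 0.33 * sqrt(25) * 2530 * 202 / 1000
= 843.25 kN

843.25


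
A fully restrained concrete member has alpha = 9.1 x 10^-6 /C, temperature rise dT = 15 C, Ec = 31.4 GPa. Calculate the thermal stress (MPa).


sigma = alpha * dT * Ec
= 9.1e-6 * 15 * 31.4 * 1000
= 4.286 MPa

4.286


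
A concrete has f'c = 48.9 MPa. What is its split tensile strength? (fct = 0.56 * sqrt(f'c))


fct = 0.56 * sqrt(48.9)
= 0.56 * 6.993
= 3.916 MPa

3.916


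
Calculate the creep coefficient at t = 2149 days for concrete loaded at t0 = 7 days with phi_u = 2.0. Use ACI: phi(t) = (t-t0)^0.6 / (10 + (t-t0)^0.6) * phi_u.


dt = 2149 - 7 = 2142
phi = 2142^0.6 / (10 + 2142^0.6) * 2.0
= 1.818

1.818


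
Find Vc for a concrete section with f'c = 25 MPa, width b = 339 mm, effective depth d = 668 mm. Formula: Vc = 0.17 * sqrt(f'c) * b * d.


Vc = 0.17 * sqrt(25) * 339 * 668 / 1000
= 192.48 kN

192.48


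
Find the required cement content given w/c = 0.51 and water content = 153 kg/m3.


Cement = water / (w/c)
= 153 / 0.51
= 300.0 kg/m3

300.0


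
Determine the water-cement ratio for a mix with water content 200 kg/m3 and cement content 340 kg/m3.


w/c = water / cement
w/c = 200 / 340 = 0.588

0.588


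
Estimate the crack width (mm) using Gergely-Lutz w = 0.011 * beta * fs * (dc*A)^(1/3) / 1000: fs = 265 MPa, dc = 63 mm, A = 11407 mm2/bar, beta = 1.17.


w = 0.011 * beta * fs * (dc * A)^(1/3) / 1000
= 0.011 * 1.17 * 265 * (63 * 11407)^(1/3) / 1000
= 0.305 mm

0.305


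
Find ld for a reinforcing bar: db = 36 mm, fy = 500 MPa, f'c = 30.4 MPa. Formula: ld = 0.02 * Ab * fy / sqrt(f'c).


Ab = pi * 36^2 / 4 = 1017.876 mm2
ld = 0.02 * 1017.876 * 500 / sqrt(30.4)
= 1846.1 mm

1846.1


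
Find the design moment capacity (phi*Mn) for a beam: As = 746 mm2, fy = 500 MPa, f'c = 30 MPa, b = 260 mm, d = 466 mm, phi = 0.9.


a = As * fy / (0.85 * f'c * b)
= 746 * 500 / (0.85 * 30 * 260)
= 56.2594 mm
Mn = As * fy * (d - a/2) / 10^6
= 163.3256 kN-m
phi*Mn = 0.9 * 163.3256 = 146.99 kN-m

146.99


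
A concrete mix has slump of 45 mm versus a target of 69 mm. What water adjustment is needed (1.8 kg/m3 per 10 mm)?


Difference = 69 - 45 = 24 mm
Water adjustment = 24 * 1.8 / 10 = 4.3 kg/m3

4.3


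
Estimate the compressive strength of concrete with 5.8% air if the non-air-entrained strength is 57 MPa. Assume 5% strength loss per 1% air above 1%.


Strength loss = (5.8 - 1) * 5 = 24.0%
f'c = 57 * (1 - 24.0/100)
= 43.32 MPa

43.32


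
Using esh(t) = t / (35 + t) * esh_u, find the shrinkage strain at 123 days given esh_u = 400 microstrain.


esh(123) = 123 / (35 + 123) * 400
= 123 / 158 * 400
= 311.4 microstrain

311.4


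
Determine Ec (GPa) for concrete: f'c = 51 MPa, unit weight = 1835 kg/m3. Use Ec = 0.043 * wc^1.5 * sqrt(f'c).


Ec = 0.043 * 1835^1.5 * sqrt(51) / 1000
= 24.14 GPa

24.14


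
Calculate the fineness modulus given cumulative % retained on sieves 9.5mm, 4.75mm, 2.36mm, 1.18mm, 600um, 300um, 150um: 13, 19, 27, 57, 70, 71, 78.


FM = sum(cumulative % retained) / 100
= 335 / 100
= 3.35

3.35


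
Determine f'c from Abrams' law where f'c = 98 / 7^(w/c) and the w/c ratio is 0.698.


f'c = 98 / 7^0.698
= 98 / 3.889
= 25.2 MPa

25.2


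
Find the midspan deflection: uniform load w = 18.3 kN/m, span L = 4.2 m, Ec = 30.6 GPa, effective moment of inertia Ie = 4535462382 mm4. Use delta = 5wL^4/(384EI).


Convert: L = 4.2 m = 4200 mm, Ec = 30.6 GPa = 30600 MPa
delta = 5 * 18.3 * 4200^4 / (384 * 30600 * 4535462382)
= 0.53 mm

0.53


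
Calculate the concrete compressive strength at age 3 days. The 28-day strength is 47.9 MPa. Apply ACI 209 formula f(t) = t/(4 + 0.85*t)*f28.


f(3) = 3 / (4 + 0.85 * 3) * 47.9
= 3 / 6.55 * 47.9
= 21.94 MPa

21.94


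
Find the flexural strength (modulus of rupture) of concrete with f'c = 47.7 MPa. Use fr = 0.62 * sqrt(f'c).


fr = 0.62 * sqrt(47.7)
= 4.282 MPa

4.282


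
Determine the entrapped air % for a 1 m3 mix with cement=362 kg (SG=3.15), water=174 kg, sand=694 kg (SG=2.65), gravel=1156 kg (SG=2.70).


Vol cement = 362 / (3.15 * 1000) = 0.114921 m3
Vol water = 174 / 1000 = 0.174 m3
Vol sand = 694 / (2.65 * 1000) = 0.261887 m3
Vol gravel = 1156 / (2.70 * 1000) = 0.428148 m3
Total solid + water volume = 0.978956 m3
Air = (1 - 0.978956) * 100 = 2.1%

2.1


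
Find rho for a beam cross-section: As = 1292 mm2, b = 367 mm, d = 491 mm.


rho = As / (b * d)
= 1292 / (367 * 491)
= 0.0072

0.0072


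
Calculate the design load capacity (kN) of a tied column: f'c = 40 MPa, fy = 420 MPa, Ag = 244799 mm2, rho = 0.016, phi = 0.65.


Ast = rho * Ag = 0.016 * 244799 = 3916.784 mm2
phi*Pn = 0.65 * 0.80 * (0.85 * 40 * (244799 - 3916.784) + 420 * 3916.784) / 1000
= 5114.22 kN

5114.22


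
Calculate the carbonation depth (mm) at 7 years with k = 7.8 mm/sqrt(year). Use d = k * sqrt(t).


depth = k * sqrt(t)
= 7.8 * sqrt(7)
= 20.64 mm

20.64


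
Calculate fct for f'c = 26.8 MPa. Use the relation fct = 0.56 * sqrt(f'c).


fct = 0.56 * sqrt(26.8)
= 0.56 * 5.177
= 2.899 MPa

2.899


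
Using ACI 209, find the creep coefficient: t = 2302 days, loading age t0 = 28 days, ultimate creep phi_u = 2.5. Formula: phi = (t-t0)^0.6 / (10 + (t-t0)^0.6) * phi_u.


dt = 2302 - 28 = 2274
phi = 2274^0.6 / (10 + 2274^0.6) * 2.5
= 2.279

2.279


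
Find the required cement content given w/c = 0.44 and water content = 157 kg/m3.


Cement = water / (w/c)
= 157 / 0.44
= 356.8 kg/m3

356.8


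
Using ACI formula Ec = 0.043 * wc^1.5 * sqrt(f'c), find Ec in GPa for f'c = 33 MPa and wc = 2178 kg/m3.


Ec = 0.043 * 2178^1.5 * sqrt(33) / 1000
= 25.11 GPa

25.11


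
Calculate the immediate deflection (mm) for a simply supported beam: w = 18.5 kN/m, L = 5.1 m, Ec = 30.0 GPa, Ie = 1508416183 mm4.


Convert: L = 5.1 m = 5100 mm, Ec = 30.0 GPa = 30000 MPa
delta = 5 * 18.5 * 5100^4 / (384 * 30000 * 1508416183)
= 3.6 mm

3.6


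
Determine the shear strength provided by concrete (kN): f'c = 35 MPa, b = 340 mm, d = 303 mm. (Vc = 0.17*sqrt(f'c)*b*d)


Vc = 0.17 * sqrt(35) * 340 * 303 / 1000
= 103.61 kN

103.61


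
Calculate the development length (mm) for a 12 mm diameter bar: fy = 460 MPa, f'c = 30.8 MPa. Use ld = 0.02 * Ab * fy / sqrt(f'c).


Ab = pi * 12^2 / 4 = 113.097 mm2
ld = 0.02 * 113.097 * 460 / sqrt(30.8)
= 187.5 mm

187.5


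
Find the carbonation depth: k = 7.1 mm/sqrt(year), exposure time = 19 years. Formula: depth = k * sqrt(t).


depth = k * sqrt(t)
= 7.1 * sqrt(19)
= 30.95 mm

30.95


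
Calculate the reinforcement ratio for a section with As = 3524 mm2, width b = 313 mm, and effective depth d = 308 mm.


rho = As / (b * d)
= 3524 / (313 * 308)
= 0.0366

0.0366


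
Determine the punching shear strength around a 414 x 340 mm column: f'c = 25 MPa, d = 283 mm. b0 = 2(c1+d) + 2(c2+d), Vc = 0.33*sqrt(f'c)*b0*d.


b0 = 2*(414 + 283) + 2*(340 + 283) = 2640 mm
Vc = 0.33 * sqrt(25) * 2640 * 283 / 1000
= 1232.75 kN

1232.75


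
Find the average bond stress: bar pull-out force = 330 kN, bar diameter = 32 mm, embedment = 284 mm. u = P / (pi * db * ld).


u = P / (pi * db * ld)
= 330 * 1000 / (pi * 32 * 284)
= 11.558 MPa

11.558


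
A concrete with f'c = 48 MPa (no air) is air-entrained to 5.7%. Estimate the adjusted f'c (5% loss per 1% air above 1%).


Strength loss = (5.7 - 1) * 5 = 23.5%
f'c = 48 * (1 - 23.5/100)
= 36.72 MPa

36.72


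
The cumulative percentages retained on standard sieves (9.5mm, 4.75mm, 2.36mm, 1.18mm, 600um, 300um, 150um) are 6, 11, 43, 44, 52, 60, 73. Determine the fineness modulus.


FM = sum(cumulative % retained) / 100
= 289 / 100
= 2.89

2.89


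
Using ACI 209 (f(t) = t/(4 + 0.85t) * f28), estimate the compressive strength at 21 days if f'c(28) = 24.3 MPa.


f(21) = 21 / (4 + 0.85 * 21) * 24.3
= 21 / 21.85 * 24.3
= 23.35 MPa

23.35


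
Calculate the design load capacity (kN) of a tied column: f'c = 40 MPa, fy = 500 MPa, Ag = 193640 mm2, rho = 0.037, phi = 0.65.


Ast = rho * Ag = 0.037 * 193640 = 7164.68 mm2
phi*Pn = 0.65 * 0.80 * (0.85 * 40 * (193640 - 7164.68) + 500 * 7164.68) / 1000
= 5159.7 kN

5159.7


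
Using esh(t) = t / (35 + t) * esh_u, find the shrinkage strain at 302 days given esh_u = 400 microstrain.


esh(302) = 302 / (35 + 302) * 400
= 302 / 337 * 400
= 358.5 microstrain

358.5


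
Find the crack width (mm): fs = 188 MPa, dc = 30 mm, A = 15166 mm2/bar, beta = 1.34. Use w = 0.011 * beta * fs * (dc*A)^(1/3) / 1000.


w = 0.011 * beta * fs * (dc * A)^(1/3) / 1000
= 0.011 * 1.34 * 188 * (30 * 15166)^(1/3) / 1000
= 0.213 mm

0.213


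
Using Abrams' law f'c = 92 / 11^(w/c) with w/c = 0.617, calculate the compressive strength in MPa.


f'c = 92 / 11^0.617
= 92 / 4.391
= 20.95 MPa

20.95


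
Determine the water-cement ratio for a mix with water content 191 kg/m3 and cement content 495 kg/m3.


w/c = water / cement
w/c = 191 / 495 = 0.386

0.386


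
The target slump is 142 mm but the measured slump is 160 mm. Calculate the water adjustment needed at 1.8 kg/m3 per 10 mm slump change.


Difference = 142 - 160 = -18 mm
Water adjustment = -18 * 1.8 / 10 = -3.2 kg/m3

-3.2


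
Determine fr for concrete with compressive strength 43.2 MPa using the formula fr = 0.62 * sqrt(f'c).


fr = 0.62 * sqrt(43.2)
= 4.075 MPa

4.075


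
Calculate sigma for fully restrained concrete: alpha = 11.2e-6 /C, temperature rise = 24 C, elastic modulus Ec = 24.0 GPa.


sigma = alpha * dT * Ec
= 11.2e-6 * 24 * 24.0 * 1000
= 6.451 MPa

6.451


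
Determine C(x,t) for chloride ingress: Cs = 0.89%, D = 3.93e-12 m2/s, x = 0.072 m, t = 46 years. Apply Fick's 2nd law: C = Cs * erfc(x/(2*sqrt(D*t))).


t_seconds = 46 * 365.25 * 24 * 3600 = 1451649600.0 s
arg = 0.072 / (2 * sqrt(3.93e-12 * 1451649600.0))
= 0.4766
erfc(0.4766) = 0.5003
C = 0.89 * 0.5003 = 0.4453%

0.4453


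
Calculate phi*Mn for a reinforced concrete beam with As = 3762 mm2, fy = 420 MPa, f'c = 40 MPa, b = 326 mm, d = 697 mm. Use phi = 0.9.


a = As * fy / (0.85 * f'c * b)
= 3762 * 420 / (0.85 * 40 * 326)
= 142.5514 mm
Mn = As * fy * (d - a/2) / 10^6
= 988.6694 kN-m
phi*Mn = 0.9 * 988.6694 = 889.8 kN-m

889.8


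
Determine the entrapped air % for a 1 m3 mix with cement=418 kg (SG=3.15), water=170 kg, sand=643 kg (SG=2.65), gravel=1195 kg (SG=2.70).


Vol cement = 418 / (3.15 * 1000) = 0.132698 m3
Vol water = 170 / 1000 = 0.17 m3
Vol sand = 643 / (2.65 * 1000) = 0.242642 m3
Vol gravel = 1195 / (2.70 * 1000) = 0.442593 m3
Total solid + water volume = 0.987933 m3
Air = (1 - 0.987933) * 100 = 1.21%

1.21


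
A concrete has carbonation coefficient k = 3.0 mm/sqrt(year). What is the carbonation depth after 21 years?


depth = k * sqrt(t)
= 3.0 * sqrt(21)
= 13.75 mm

13.75


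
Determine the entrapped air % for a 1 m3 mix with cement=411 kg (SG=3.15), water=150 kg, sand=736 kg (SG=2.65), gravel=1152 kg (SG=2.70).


Vol cement = 411 / (3.15 * 1000) = 0.130476 m3
Vol water = 150 / 1000 = 0.15 m3
Vol sand = 736 / (2.65 * 1000) = 0.277736 m3
Vol gravel = 1152 / (2.70 * 1000) = 0.426667 m3
Total solid + water volume = 0.984879 m3
Air = (1 - 0.984879) * 100 = 1.51%

1.51


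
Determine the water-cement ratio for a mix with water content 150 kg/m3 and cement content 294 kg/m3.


w/c = water / cement
w/c = 150 / 294 = 0.51

0.51


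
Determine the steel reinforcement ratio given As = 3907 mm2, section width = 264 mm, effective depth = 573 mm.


rho = As / (b * d)
= 3907 / (264 * 573)
= 0.0258

0.0258


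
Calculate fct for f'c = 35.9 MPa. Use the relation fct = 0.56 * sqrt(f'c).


fct = 0.56 * sqrt(35.9)
= 0.56 * 5.992
= 3.355 MPa

3.355


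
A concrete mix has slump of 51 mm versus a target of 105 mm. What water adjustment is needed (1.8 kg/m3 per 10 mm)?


Difference = 105 - 51 = 54 mm
Water adjustment = 54 * 1.8 / 10 = 9.7 kg/m3

9.7


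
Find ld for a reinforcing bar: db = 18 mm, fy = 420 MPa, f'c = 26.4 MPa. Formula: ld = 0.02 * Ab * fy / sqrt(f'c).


Ab = pi * 18^2 / 4 = 254.469 mm2
ld = 0.02 * 254.469 * 420 / sqrt(26.4)
= 416.0 mm

416.0


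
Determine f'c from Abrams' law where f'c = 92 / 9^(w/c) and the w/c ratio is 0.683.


f'c = 92 / 9^0.683
= 92 / 4.485
= 20.51 MPa

20.51


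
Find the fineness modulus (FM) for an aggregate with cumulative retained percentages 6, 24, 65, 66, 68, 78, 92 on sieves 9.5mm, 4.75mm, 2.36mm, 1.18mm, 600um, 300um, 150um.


FM = sum(cumulative % retained) / 100
= 399 / 100
= 3.99

3.99


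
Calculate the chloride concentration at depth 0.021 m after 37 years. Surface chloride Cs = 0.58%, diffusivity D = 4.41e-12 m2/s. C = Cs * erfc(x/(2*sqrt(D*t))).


t_seconds = 37 * 365.25 * 24 * 3600 = 1167631200.0 s
arg = 0.021 / (2 * sqrt(4.41e-12 * 1167631200.0))
= 0.1463
erfc(0.1463) = 0.8361
C = 0.58 * 0.8361 = 0.4849%

0.4849


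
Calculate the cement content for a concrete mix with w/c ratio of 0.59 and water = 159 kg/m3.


Cement = water / (w/c)
= 159 / 0.59
= 269.5 kg/m3

269.5


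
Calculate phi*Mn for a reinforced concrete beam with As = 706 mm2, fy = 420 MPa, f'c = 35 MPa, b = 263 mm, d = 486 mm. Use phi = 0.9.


a = As * fy / (0.85 * f'c * b)
= 706 * 420 / (0.85 * 35 * 263)
= 37.8976 mm
Mn = As * fy * (d - a/2) / 10^6
= 138.49 kN-m
phi*Mn = 0.9 * 138.49 = 124.64 kN-m

124.64


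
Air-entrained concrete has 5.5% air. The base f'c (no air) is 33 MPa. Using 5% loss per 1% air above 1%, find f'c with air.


Strength loss = (5.5 - 1) * 5 = 22.5%
f'c = 33 * (1 - 22.5/100)
= 25.57 MPa

25.57


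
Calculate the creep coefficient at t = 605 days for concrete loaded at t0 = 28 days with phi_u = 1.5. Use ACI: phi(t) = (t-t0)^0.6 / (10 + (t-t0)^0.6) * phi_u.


dt = 605 - 28 = 577
phi = 577^0.6 / (10 + 577^0.6) * 1.5
= 1.229

1.229


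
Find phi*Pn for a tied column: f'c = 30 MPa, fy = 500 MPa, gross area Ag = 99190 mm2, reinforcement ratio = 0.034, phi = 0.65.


Ast = rho * Ag = 0.034 * 99190 = 3372.46 mm2
phi*Pn = 0.65 * 0.80 * (0.85 * 30 * (99190 - 3372.46) + 500 * 3372.46) / 1000
= 2147.38 kN

2147.38


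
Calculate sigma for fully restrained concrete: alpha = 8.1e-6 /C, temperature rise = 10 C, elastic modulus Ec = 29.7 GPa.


sigma = alpha * dT * Ec
= 8.1e-6 * 10 * 29.7 * 1000
= 2.406 MPa

2.406


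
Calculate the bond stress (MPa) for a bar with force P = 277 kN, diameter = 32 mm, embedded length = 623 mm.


u = P / (pi * db * ld)
= 277 * 1000 / (pi * 32 * 623)
= 4.423 MPa

4.423


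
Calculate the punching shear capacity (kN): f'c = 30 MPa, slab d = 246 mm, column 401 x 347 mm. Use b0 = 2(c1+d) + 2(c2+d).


b0 = 2*(401 + 246) + 2*(347 + 246) = 2480 mm
Vc = 0.33 * sqrt(30) * 2480 * 246 / 1000
= 1102.71 kN

1102.71


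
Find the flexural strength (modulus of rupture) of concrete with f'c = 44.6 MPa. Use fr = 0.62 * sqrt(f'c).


fr = 0.62 * sqrt(44.6)
= 4.141 MPa

4.141


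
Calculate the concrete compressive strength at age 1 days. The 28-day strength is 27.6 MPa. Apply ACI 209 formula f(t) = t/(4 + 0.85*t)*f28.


f(1) = 1 / (4 + 0.85 * 1) * 27.6
= 1 / 4.85 * 27.6
= 5.69 MPa

5.69


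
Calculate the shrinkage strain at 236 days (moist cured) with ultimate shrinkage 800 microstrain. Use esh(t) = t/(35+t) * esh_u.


esh(236) = 236 / (35 + 236) * 800
= 236 / 271 * 800
= 696.7 microstrain

696.7


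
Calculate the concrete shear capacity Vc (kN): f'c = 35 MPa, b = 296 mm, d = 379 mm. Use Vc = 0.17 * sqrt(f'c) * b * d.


Vc = 0.17 * sqrt(35) * 296 * 379 / 1000
= 112.83 kN

112.83


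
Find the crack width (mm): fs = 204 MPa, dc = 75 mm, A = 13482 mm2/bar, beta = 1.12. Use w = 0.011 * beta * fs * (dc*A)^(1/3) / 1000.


w = 0.011 * beta * fs * (dc * A)^(1/3) / 1000
= 0.011 * 1.12 * 204 * (75 * 13482)^(1/3) / 1000
= 0.252 mm

0.252


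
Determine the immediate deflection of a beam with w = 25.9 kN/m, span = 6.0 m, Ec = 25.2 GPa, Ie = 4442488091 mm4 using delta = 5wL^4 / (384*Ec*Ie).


Convert: L = 6.0 m = 6000 mm, Ec = 25.2 GPa = 25200 MPa
delta = 5 * 25.9 * 6000^4 / (384 * 25200 * 4442488091)
= 3.9 mm

3.9


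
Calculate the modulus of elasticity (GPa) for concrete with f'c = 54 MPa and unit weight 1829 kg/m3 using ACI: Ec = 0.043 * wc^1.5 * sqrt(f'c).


Ec = 0.043 * 1829^1.5 * sqrt(54) / 1000
= 24.72 GPa

24.72


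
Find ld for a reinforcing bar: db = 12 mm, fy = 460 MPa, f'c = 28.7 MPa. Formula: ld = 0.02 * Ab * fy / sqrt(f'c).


Ab = pi * 12^2 / 4 = 113.097 mm2
ld = 0.02 * 113.097 * 460 / sqrt(28.7)
= 194.2 mm

194.2


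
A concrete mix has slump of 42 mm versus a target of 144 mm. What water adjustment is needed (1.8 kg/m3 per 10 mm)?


Difference = 144 - 42 = 102 mm
Water adjustment = 102 * 1.8 / 10 = 18.4 kg/m3

18.4


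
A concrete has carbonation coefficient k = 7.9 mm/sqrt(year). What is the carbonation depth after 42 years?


depth = k * sqrt(t)
= 7.9 * sqrt(42)
= 51.2 mm

51.2


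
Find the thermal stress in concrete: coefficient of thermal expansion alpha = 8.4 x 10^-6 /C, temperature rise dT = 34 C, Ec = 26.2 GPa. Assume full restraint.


sigma = alpha * dT * Ec
= 8.4e-6 * 34 * 26.2 * 1000
= 7.483 MPa

7.483


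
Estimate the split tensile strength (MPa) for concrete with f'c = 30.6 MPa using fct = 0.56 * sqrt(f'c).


fct = 0.56 * sqrt(30.6)
= 0.56 * 5.532
= 3.098 MPa

3.098


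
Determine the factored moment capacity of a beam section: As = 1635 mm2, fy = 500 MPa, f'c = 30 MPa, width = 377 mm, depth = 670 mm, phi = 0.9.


a = As * fy / (0.85 * f'c * b)
= 1635 * 500 / (0.85 * 30 * 377)
= 85.0367 mm
Mn = As * fy * (d - a/2) / 10^6
= 512.9663 kN-m
phi*Mn = 0.9 * 512.9663 = 461.67 kN-m

461.67


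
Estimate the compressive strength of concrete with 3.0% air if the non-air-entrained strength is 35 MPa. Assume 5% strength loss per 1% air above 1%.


Strength loss = (3.0 - 1) * 5 = 10.0%
f'c = 35 * (1 - 10.0/100)
= 31.5 MPa

31.5


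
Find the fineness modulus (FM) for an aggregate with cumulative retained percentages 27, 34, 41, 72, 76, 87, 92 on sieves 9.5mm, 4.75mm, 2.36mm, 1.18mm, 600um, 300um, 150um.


FM = sum(cumulative % retained) / 100
= 429 / 100
= 4.29

4.29


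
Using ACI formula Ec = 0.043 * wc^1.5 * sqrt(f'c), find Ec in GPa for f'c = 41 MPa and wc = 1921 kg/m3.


Ec = 0.043 * 1921^1.5 * sqrt(41) / 1000
= 23.18 GPa

23.18


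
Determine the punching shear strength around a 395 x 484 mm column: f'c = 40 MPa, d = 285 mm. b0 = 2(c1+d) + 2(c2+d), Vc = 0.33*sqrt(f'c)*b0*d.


b0 = 2*(395 + 285) + 2*(484 + 285) = 2898 mm
Vc = 0.33 * sqrt(40) * 2898 * 285 / 1000
= 1723.8 kN

1723.8


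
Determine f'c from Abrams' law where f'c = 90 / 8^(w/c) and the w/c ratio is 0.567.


f'c = 90 / 8^0.567
= 90 / 3.251
= 27.68 MPa

27.68


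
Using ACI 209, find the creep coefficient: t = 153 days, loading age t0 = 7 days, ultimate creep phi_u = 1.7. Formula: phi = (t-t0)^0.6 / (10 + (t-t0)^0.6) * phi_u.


dt = 153 - 7 = 146
phi = 146^0.6 / (10 + 146^0.6) * 1.7
= 1.131

1.131


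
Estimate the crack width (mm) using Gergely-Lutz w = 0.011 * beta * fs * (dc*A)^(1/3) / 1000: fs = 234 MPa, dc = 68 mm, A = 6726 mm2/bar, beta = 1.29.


w = 0.011 * beta * fs * (dc * A)^(1/3) / 1000
= 0.011 * 1.29 * 234 * (68 * 6726)^(1/3) / 1000
= 0.256 mm

0.256


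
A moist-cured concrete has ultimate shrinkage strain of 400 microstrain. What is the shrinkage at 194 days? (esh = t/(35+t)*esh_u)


esh(194) = 194 / (35 + 194) * 400
= 194 / 229 * 400
= 338.9 microstrain

338.9


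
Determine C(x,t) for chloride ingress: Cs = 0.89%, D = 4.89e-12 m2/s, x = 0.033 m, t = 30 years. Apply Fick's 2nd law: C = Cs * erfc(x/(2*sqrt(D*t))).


t_seconds = 30 * 365.25 * 24 * 3600 = 946728000.0 s
arg = 0.033 / (2 * sqrt(4.89e-12 * 946728000.0))
= 0.2425
erfc(0.2425) = 0.7316
C = 0.89 * 0.7316 = 0.6512%

0.6512


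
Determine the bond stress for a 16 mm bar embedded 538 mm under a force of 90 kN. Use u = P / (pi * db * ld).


u = P / (pi * db * ld)
= 90 * 1000 / (pi * 16 * 538)
= 3.328 MPa

3.328


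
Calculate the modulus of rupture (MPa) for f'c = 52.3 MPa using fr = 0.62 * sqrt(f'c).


fr = 0.62 * sqrt(52.3)
= 4.484 MPa

4.484


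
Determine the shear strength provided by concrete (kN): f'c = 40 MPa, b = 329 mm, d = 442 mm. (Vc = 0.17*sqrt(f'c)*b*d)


Vc = 0.17 * sqrt(40) * 329 * 442 / 1000
= 156.35 kN

156.35


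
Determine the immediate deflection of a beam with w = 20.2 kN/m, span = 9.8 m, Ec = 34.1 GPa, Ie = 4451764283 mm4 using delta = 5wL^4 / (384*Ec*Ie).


Convert: L = 9.8 m = 9800 mm, Ec = 34.1 GPa = 34100 MPa
delta = 5 * 20.2 * 9800^4 / (384 * 34100 * 4451764283)
= 15.98 mm

15.98


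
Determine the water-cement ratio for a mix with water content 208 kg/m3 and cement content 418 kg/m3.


w/c = water / cement
w/c = 208 / 418 = 0.498

0.498


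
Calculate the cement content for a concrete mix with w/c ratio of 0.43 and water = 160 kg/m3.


Cement = water / (w/c)
= 160 / 0.43
= 372.1 kg/m3

372.1


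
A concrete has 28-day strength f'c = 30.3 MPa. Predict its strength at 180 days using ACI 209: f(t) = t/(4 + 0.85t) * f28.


f(180) = 180 / (4 + 0.85 * 180) * 30.3
= 180 / 157.0 * 30.3
= 34.74 MPa

34.74


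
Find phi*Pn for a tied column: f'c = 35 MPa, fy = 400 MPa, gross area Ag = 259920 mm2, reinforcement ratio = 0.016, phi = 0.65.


Ast = rho * Ag = 0.016 * 259920 = 4158.72 mm2
phi*Pn = 0.65 * 0.80 * (0.85 * 35 * (259920 - 4158.72) + 400 * 4158.72) / 1000
= 4821.64 kN

4821.64


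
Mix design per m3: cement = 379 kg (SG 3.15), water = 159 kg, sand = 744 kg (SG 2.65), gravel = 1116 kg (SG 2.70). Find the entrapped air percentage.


Vol cement = 379 / (3.15 * 1000) = 0.120317 m3
Vol water = 159 / 1000 = 0.159 m3
Vol sand = 744 / (2.65 * 1000) = 0.280755 m3
Vol gravel = 1116 / (2.70 * 1000) = 0.413333 m3
Total solid + water volume = 0.973406 m3
Air = (1 - 0.973406) * 100 = 2.66%

2.66


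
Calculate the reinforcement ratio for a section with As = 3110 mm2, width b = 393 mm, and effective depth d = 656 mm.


rho = As / (b * d)
= 3110 / (393 * 656)
= 0.0121

0.0121


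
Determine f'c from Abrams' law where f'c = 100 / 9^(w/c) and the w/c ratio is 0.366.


f'c = 100 / 9^0.366
= 100 / 2.235
= 44.75 MPa

44.75


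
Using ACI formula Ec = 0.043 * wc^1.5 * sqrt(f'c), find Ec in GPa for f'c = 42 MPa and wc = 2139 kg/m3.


Ec = 0.043 * 2139^1.5 * sqrt(42) / 1000
= 27.57 GPa

27.57


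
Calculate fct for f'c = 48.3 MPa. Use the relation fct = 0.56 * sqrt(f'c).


fct = 0.56 * sqrt(48.3)
= 0.56 * 6.95
= 3.892 MPa

3.892


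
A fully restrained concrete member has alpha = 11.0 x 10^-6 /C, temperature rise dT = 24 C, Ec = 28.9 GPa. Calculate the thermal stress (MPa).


sigma = alpha * dT * Ec
= 11.0e-6 * 24 * 28.9 * 1000
= 7.63 MPa

7.63


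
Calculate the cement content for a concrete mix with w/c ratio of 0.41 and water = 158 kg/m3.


Cement = water / (w/c)
= 158 / 0.41
= 385.4 kg/m3

385.4


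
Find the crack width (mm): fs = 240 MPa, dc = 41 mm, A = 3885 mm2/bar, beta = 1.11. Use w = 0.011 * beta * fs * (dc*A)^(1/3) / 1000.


w = 0.011 * beta * fs * (dc * A)^(1/3) / 1000
= 0.011 * 1.11 * 240 * (41 * 3885)^(1/3) / 1000
= 0.159 mm

0.159


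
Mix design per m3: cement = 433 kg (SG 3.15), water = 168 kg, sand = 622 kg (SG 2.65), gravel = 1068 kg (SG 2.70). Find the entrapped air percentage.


Vol cement = 433 / (3.15 * 1000) = 0.13746 m3
Vol water = 168 / 1000 = 0.168 m3
Vol sand = 622 / (2.65 * 1000) = 0.234717 m3
Vol gravel = 1068 / (2.70 * 1000) = 0.395556 m3
Total solid + water volume = 0.935733 m3
Air = (1 - 0.935733) * 100 = 6.43%

6.43


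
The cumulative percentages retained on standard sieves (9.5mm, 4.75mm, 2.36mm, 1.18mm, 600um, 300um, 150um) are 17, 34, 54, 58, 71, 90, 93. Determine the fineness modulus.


FM = sum(cumulative % retained) / 100
= 417 / 100
= 4.17

4.17


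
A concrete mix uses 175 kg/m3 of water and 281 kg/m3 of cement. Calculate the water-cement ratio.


w/c = water / cement
w/c = 175 / 281 = 0.623

0.623


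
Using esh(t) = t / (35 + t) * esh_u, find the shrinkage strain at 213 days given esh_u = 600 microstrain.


esh(213) = 213 / (35 + 213) * 600
= 213 / 248 * 600
= 515.3 microstrain

515.3


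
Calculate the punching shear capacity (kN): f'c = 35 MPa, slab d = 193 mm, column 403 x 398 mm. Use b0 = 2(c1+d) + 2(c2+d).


b0 = 2*(403 + 193) + 2*(398 + 193) = 2374 mm
Vc = 0.33 * sqrt(35) * 2374 * 193 / 1000
= 894.51 kN

894.51


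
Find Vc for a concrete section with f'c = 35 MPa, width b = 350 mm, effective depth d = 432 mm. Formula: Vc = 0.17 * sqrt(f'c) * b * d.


Vc = 0.17 * sqrt(35) * 350 * 432 / 1000
= 152.07 kN

152.07


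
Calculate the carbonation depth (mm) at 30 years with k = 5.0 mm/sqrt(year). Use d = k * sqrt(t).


depth = k * sqrt(t)
= 5.0 * sqrt(30)
= 27.39 mm

27.39


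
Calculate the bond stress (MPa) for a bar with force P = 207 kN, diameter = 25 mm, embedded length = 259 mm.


u = P / (pi * db * ld)
= 207 * 1000 / (pi * 25 * 259)
= 10.176 MPa

10.176


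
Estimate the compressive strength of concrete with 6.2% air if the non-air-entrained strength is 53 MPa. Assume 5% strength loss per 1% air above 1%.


Strength loss = (6.2 - 1) * 5 = 26.0%
f'c = 53 * (1 - 26.0/100)
= 39.22 MPa

39.22


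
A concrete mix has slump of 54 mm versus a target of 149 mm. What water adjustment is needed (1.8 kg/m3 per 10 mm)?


Difference = 149 - 54 = 95 mm
Water adjustment = 95 * 1.8 / 10 = 17.1 kg/m3

17.1


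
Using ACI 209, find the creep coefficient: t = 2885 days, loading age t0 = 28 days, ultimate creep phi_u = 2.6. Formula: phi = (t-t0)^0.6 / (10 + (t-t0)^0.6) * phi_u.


dt = 2885 - 28 = 2857
phi = 2857^0.6 / (10 + 2857^0.6) * 2.6
= 2.398

2.398


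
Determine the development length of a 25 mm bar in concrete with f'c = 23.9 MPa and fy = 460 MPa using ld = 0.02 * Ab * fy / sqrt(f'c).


Ab = pi * 25^2 / 4 = 490.874 mm2
ld = 0.02 * 490.874 * 460 / sqrt(23.9)
= 923.8 mm

923.8


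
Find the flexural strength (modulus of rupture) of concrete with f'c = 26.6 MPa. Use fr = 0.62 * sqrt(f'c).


fr = 0.62 * sqrt(26.6)
= 3.198 MPa

3.198


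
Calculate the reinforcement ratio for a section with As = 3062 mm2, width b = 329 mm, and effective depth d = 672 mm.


rho = As / (b * d)
= 3062 / (329 * 672)
= 0.0138

0.0138


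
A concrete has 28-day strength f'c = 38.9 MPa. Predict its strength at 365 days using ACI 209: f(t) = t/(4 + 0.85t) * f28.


f(365) = 365 / (4 + 0.85 * 365) * 38.9
= 365 / 314.25 * 38.9
= 45.18 MPa

45.18


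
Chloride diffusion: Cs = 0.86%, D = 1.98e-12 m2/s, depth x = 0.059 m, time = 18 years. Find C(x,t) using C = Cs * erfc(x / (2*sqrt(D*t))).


t_seconds = 18 * 365.25 * 24 * 3600 = 568036800.0 s
arg = 0.059 / (2 * sqrt(1.98e-12 * 568036800.0))
= 0.8796
erfc(0.8796) = 0.2135
C = 0.86 * 0.2135 = 0.1836%

0.1836


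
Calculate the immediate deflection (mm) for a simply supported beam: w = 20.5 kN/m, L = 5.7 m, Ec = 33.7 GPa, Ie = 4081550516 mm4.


Convert: L = 5.7 m = 5700 mm, Ec = 33.7 GPa = 33700 MPa
delta = 5 * 20.5 * 5700^4 / (384 * 33700 * 4081550516)
= 2.05 mm

2.05


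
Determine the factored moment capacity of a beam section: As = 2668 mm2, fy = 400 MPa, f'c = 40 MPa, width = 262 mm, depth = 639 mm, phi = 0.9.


a = As * fy / (0.85 * f'c * b)
= 2668 * 400 / (0.85 * 40 * 262)
= 119.8024 mm
Mn = As * fy * (d - a/2) / 10^6
= 618.0142 kN-m
phi*Mn = 0.9 * 618.0142 = 556.21 kN-m

556.21


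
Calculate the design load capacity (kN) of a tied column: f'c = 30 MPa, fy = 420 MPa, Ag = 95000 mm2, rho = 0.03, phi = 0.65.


Ast = rho * Ag = 0.03 * 95000 = 2850 mm2
phi*Pn = 0.65 * 0.80 * (0.85 * 30 * (95000 - 2850) + 420 * 2850) / 1000
= 1844.35 kN

1844.35


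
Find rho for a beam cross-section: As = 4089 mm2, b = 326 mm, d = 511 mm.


rho = As / (b * d)
= 4089 / (326 * 511)
= 0.0245

0.0245


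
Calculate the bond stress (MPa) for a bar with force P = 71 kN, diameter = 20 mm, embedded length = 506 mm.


u = P / (pi * db * ld)
= 71 * 1000 / (pi * 20 * 506)
= 2.233 MPa

2.233


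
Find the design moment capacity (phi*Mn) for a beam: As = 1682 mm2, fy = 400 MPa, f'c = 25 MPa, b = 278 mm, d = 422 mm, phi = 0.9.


a = As * fy / (0.85 * f'c * b)
= 1682 * 400 / (0.85 * 25 * 278)
= 113.8891 mm
Mn = As * fy * (d - a/2) / 10^6
= 245.6093 kN-m
phi*Mn = 0.9 * 245.6093 = 221.05 kN-m

221.05


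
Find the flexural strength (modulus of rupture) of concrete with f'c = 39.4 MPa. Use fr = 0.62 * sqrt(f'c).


fr = 0.62 * sqrt(39.4)
= 3.892 MPa

3.892


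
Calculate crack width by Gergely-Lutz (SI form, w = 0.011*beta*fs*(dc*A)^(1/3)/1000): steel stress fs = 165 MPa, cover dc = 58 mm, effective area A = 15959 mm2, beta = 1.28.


w = 0.011 * beta * fs * (dc * A)^(1/3) / 1000
= 0.011 * 1.28 * 165 * (58 * 15959)^(1/3) / 1000
= 0.226 mm

0.226


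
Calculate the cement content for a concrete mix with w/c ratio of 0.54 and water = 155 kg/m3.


Cement = water / (w/c)
= 155 / 0.54
= 287.0 kg/m3

287.0


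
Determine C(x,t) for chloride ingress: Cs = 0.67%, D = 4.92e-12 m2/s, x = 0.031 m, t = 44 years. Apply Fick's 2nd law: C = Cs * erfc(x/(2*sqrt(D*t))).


t_seconds = 44 * 365.25 * 24 * 3600 = 1388534400.0 s
arg = 0.031 / (2 * sqrt(4.92e-12 * 1388534400.0))
= 0.1875
erfc(0.1875) = 0.7908
C = 0.67 * 0.7908 = 0.5299%

0.5299


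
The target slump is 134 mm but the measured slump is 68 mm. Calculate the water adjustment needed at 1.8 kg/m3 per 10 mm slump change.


Difference = 134 - 68 = 66 mm
Water adjustment = 66 * 1.8 / 10 = 11.9 kg/m3

11.9


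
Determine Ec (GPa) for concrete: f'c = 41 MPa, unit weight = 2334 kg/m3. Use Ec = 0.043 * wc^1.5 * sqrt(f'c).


Ec = 0.043 * 2334^1.5 * sqrt(41) / 1000
= 31.05 GPa

31.05


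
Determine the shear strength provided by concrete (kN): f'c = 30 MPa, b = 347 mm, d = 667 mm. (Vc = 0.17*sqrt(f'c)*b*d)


Vc = 0.17 * sqrt(30) * 347 * 667 / 1000
= 215.51 kN

215.51


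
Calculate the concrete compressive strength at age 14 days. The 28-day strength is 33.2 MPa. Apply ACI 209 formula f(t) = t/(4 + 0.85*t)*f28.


f(14) = 14 / (4 + 0.85 * 14) * 33.2
= 14 / 15.9 * 33.2
= 29.23 MPa

29.23


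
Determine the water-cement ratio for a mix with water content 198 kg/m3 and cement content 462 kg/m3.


w/c = water / cement
w/c = 198 / 462 = 0.429

0.429


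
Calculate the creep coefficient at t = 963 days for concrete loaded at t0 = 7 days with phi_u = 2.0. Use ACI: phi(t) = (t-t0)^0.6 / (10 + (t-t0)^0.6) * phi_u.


dt = 963 - 7 = 956
phi = 956^0.6 / (10 + 956^0.6) * 2.0
= 1.72

1.72


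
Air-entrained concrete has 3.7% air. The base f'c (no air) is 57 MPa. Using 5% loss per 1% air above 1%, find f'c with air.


Strength loss = (3.7 - 1) * 5 = 13.5%
f'c = 57 * (1 - 13.5/100)
= 49.3 MPa

49.3


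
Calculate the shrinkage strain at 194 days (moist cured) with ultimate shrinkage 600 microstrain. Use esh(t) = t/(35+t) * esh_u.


esh(194) = 194 / (35 + 194) * 600
= 194 / 229 * 600
= 508.3 microstrain

508.3


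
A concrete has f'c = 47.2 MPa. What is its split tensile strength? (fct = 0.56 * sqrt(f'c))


fct = 0.56 * sqrt(47.2)
= 0.56 * 6.87
= 3.847 MPa

3.847


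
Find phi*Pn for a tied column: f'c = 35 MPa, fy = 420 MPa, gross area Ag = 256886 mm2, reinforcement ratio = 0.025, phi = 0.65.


Ast = rho * Ag = 0.025 * 256886 = 6422.15 mm2
phi*Pn = 0.65 * 0.80 * (0.85 * 35 * (256886 - 6422.15) + 420 * 6422.15) / 1000
= 5277.27 kN

5277.27


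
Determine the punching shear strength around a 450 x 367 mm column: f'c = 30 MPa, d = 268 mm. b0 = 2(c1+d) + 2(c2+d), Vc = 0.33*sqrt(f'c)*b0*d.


b0 = 2*(450 + 268) + 2*(367 + 268) = 2706 mm
Vc = 0.33 * sqrt(30) * 2706 * 268 / 1000
= 1310.8 kN

1310.8


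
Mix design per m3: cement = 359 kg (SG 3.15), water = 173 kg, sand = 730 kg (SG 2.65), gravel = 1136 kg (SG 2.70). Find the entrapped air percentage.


Vol cement = 359 / (3.15 * 1000) = 0.113968 m3
Vol water = 173 / 1000 = 0.173 m3
Vol sand = 730 / (2.65 * 1000) = 0.275472 m3
Vol gravel = 1136 / (2.70 * 1000) = 0.420741 m3
Total solid + water volume = 0.983181 m3
Air = (1 - 0.983181) * 100 = 1.68%

1.68


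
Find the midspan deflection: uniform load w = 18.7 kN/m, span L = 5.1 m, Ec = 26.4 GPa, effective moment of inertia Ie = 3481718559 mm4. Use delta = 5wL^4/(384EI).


Convert: L = 5.1 m = 5100 mm, Ec = 26.4 GPa = 26400 MPa
delta = 5 * 18.7 * 5100^4 / (384 * 26400 * 3481718559)
= 1.79 mm

1.79


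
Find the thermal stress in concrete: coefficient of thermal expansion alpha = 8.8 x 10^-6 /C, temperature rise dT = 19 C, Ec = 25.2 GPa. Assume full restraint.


sigma = alpha * dT * Ec
= 8.8e-6 * 19 * 25.2 * 1000
= 4.213 MPa

4.213


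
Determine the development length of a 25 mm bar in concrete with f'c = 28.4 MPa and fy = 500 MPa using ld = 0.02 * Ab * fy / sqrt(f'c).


Ab = pi * 25^2 / 4 = 490.874 mm2
ld = 0.02 * 490.874 * 500 / sqrt(28.4)
= 921.1 mm

921.1
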